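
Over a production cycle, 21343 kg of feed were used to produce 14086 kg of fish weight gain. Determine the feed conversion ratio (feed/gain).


FCR = feed consumed / weight gained
FCR = 21343 kg / 14086 kg = 1.51519

1.51519


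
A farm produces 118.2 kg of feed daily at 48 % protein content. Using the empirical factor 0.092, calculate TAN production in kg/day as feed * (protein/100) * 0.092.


Protein in feed = 118.2 * 48/100 = 56.736 kg/day
TAN = protein * 0.092 = 56.736 * 0.092 = 5.219712 kg/day

5.219712 kg/day


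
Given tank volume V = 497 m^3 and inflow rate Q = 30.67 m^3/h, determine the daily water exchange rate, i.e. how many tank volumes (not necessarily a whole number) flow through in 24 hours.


Daily flow volume = 30.67 m^3/h * 24 h = 736.08 m^3/day
Exchanges = daily flow / tank volume = 736.08 / 497 = 1.48105 exchanges/day

1.48105 exchanges/day


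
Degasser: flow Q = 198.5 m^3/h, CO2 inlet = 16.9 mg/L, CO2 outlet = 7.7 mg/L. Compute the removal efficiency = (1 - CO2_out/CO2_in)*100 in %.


CO2_out / CO2_in = 7.7 / 16.9 = 0.4556213
Fraction remaining = 0.4556213
efficiency = (1 - 0.4556213) * 100 = 54.4379 %

54.4379 %


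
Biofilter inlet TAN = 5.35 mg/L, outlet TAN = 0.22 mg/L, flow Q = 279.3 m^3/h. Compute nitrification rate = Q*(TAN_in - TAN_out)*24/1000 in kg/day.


Concentration drop: TAN_in - TAN_out = 5.35 - 0.22 = 5.13 mg/L
Hourly TAN removed = Q * dTAN = 279.3 m^3/h * 5.13 mg/L = 1432.809 g/h  (m^3/h * mg/L = g/h)
Daily TAN removed = 1432.809 * 24 = 34387.416 g/day
Convert to kg/day: 34387.416 / 1000 = 34.387416 kg/day

34.387416 kg/day


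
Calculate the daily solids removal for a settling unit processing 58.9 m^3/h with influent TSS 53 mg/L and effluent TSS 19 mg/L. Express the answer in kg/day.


Concentration drop: TSS_in - TSS_out = 53 - 19 = 34 mg/L
Hourly solids removed = Q * dTSS = 58.9 m^3/h * 34 mg/L = 2002.6 g/h  (m^3/h * mg/L = g/h)
Daily solids removed = 2002.6 * 24 = 48062.4 g/day
Convert g to kg: 48062.4 / 1000 = 48.0624 kg/day

48.0624 kg/day


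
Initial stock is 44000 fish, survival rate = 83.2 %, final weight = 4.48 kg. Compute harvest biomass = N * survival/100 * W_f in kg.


Survivors = 44000 * 83.2/100 = 36608 fish
Harvest biomass = survivors * W_f = 36608 * 4.48 = 164003.84 kg

164003.84 kg


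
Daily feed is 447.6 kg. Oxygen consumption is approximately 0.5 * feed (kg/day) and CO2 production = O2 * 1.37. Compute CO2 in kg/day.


O2 = 447.6 * 0.5 = 223.8
CO2 = 223.8 * 1.37 = 306.606

306.606 kg/day


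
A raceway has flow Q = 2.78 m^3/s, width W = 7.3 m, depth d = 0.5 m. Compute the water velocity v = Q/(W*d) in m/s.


Cross-sectional area = W * d = 7.3 * 0.5 = 3.65 m^2
Velocity = Q / A = 2.78 / 3.65 = 0.761644 m/s

0.761644 m/s


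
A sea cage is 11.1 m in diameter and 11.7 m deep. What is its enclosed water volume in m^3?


r = d/2 = 11.1/2 = 5.55 m
Base area = pi*r^2 = pi*5.55^2 = 96.768908 m^2
Volume = 96.768908 * 11.7 = 1132.2 m^3

1132.2 m^3


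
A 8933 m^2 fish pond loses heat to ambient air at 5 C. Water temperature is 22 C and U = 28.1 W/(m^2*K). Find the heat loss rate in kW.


Temperature difference dT = 22 - 5 = 17 K
Heat loss (W) = U * A * dT = 28.1 * 8933 * 17 = 4267294.1 W
Convert to kW: 4267294.1 / 1000 = 4267.2941 kW

4267.2941 kW


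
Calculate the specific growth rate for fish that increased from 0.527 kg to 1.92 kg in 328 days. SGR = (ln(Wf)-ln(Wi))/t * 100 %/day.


ln(W_f) = ln(1.92) = 0.65232519
ln(W_i) = ln(0.527) = -0.64055473
ln(W_f) - ln(W_i) = 0.65232519 - -0.64055473 = 1.2928799
SGR = 1.2928799 / 328 * 100 = 0.394171 %/day

0.394171 %/day


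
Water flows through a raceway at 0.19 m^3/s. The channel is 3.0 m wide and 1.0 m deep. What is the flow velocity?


Cross-sectional area = W * d = 3.0 * 1.0 = 3 m^2
Velocity = Q / A = 0.19 / 3 = 0.0633333 m/s

0.0633333 m/s


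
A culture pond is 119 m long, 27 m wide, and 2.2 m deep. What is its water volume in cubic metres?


Base area = L * W = 119 * 27 = 3213 m^2
Volume = area * depth = 3213 * 2.2 = 7068.6 m^3

7068.6 m^3


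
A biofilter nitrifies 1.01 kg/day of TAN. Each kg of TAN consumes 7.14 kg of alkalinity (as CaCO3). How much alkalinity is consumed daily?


Alkalinity factor: 7.14 kg CaCO3 consumed per kg TAN nitrified
alk = 1.01 kg TAN * 7.14 = 7.2114 kg CaCO3/day

7.2114 kg CaCO3/day


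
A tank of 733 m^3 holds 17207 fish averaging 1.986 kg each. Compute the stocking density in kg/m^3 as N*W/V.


Total biomass = 17207 fish * 1.986 kg = 34173.102 kg
Density = total biomass / volume = 34173.102 / 733 = 46.6209 kg/m^3

46.6209 kg/m^3


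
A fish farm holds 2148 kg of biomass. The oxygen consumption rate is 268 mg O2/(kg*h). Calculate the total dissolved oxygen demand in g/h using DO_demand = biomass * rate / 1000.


Total O2 consumption (mg/h) = 2148 kg * 268 mg/(kg*h) = 575664 mg/h
Convert to g/h: 575664 / 1000 = 575.664 g/h

575.664 g/h


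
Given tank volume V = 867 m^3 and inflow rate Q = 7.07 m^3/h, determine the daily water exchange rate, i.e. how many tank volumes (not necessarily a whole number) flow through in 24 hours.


Daily flow volume = 7.07 m^3/h * 24 h = 169.68 m^3/day
Exchanges = daily flow / tank volume = 169.68 / 867 = 0.195709 exchanges/day

0.195709 exchanges/day


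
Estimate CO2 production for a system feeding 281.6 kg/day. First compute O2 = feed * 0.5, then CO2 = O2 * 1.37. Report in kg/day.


O2 = 281.6 * 0.5 = 140.8
CO2 = 140.8 * 1.37 = 192.896

192.896 kg/day


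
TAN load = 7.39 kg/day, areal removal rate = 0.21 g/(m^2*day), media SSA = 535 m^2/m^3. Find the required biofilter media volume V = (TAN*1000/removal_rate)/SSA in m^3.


A = 7.39*1000 / 0.21 = 35190.476 m^2
V = 35190.476 / 535 = 65.7766

65.7766 m^3


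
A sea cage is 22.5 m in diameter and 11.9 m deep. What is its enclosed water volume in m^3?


r = d/2 = 22.5/2 = 11.25 m
Base area = pi*r^2 = pi*11.25^2 = 397.60782 m^2
Volume = 397.60782 * 11.9 = 4731.53 m^3

4731.53 m^3


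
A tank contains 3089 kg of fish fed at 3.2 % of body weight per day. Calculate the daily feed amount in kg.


Feeding rate fraction = 3.2% / 100 = 0.032
Daily feed = 3089 kg * 0.032 = 98.848 kg/day

98.848 kg/day


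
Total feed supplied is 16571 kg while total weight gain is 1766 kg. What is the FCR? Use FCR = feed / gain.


FCR = feed consumed / weight gained
FCR = 16571 kg / 1766 kg = 9.38335

9.38335


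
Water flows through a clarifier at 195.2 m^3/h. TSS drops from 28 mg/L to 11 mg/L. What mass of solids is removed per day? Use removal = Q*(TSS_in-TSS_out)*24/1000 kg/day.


Concentration drop: TSS_in - TSS_out = 28 - 11 = 17 mg/L
Hourly solids removed = Q * dTSS = 195.2 m^3/h * 17 mg/L = 3318.4 g/h  (m^3/h * mg/L = g/h)
Daily solids removed = 3318.4 * 24 = 79641.6 g/day
Convert g to kg: 79641.6 / 1000 = 79.6416 kg/day

79.6416 kg/day


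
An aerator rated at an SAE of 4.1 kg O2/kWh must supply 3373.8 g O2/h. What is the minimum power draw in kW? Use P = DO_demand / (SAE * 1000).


SAE in g O2/kWh = 4.1 * 1000 = 4100 g/kWh
P = DO_demand / SAE_g = 3373.8 / 4100 = 0.822878 kW

0.822878 kW


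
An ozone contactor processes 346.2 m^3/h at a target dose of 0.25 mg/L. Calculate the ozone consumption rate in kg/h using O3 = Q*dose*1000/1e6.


O3 demand (mg/h) = Q * dose * 1000 = 346.2 * 0.25 * 1000 = 86550 mg/h
Convert mg to kg: 86550 / 1e6 = 0.08655 kg/h

0.08655 kg/h


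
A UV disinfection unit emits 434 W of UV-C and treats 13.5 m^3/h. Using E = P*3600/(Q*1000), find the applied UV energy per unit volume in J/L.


Energy delivered per hour = 434 W * 3600 s = 1562400 J/h
Volume treated per hour = 13.5 m^3/h * 1000 = 13500 L/h
dose = 1562400 / 13500 = 115.733 J/L

115.733 J/L


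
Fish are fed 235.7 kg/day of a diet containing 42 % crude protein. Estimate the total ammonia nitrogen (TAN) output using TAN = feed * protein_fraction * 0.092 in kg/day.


Protein in feed = 235.7 * 42/100 = 98.994 kg/day
TAN = protein * 0.092 = 98.994 * 0.092 = 9.107448 kg/day

9.107448 kg/day


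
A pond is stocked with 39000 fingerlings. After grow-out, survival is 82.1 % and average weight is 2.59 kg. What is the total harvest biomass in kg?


Survivors = 39000 * 82.1/100 = 32019 fish
Harvest biomass = survivors * W_f = 32019 * 2.59 = 82929.21 kg

82929.21 kg


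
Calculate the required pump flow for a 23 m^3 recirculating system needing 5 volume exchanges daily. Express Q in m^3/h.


Daily recirculation volume = 23 m^3 * 5 = 115 m^3/day
Flow rate Q = daily volume / 24 h = 115 / 24 = 4.79167 m^3/h

4.79167 m^3/h


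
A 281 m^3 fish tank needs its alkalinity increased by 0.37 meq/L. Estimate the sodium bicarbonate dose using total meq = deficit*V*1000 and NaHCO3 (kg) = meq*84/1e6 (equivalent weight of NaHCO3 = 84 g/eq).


Tank volume in L = 281 m^3 * 1000 = 281000 L
Total meq required = 0.37 meq/L * 281000 L = 103970 meq
NaHCO3 mass = 103970 meq * 84 mg/meq / 1e6 = 8.73348 kg

8.73348 kg


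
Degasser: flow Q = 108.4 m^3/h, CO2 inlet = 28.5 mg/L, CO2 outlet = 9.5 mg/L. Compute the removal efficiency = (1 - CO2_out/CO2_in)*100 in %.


CO2_out / CO2_in = 9.5 / 28.5 = 0.33333333
Fraction remaining = 0.33333333
efficiency = (1 - 0.33333333) * 100 = 66.6667 %

66.6667 %


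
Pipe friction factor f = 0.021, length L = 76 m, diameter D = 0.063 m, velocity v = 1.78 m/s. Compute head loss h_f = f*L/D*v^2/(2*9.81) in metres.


v^2 = 1.78^2 = 3.1684 m^2/s^2
L/D = 76/0.063 = 1206.3492
h_f = f*(L/D)*v^2/(2g) = 0.021 * 1206.3492 * 3.1684 / 19.62 = 4.09104 m

4.09104 m


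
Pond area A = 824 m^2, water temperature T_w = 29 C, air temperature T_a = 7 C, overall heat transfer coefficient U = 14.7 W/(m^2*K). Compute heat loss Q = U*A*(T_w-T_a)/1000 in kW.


Temperature difference dT = 29 - 7 = 22 K
Heat loss (W) = U * A * dT = 14.7 * 824 * 22 = 266481.6 W
Convert to kW: 266481.6 / 1000 = 266.4816 kW

266.4816 kW


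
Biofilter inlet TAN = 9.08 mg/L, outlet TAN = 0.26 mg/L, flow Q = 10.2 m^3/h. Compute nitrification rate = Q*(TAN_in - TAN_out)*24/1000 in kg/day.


Concentration drop: TAN_in - TAN_out = 9.08 - 0.26 = 8.82 mg/L
Hourly TAN removed = Q * dTAN = 10.2 m^3/h * 8.82 mg/L = 89.964 g/h  (m^3/h * mg/L = g/h)
Daily TAN removed = 89.964 * 24 = 2159.136 g/day
Convert to kg/day: 2159.136 / 1000 = 2.159136 kg/day

2.159136 kg/day


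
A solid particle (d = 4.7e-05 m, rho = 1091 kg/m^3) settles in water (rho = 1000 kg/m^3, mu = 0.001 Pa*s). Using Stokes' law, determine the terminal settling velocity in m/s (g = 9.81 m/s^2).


Density difference: rho_p - rho_f = 1091 - 1000 = 91 kg/m^3
d^2 = (4.7e-05)^2 = 2.209e-09 m^2
Numerator = (rho_p - rho_f) * g * d^2 = 91 * 9.81 * 2.209e-09 = 1.9719964e-06
Denominator = 18 * mu = 18 * 0.001 = 0.018
v_s = 1.9719964e-06 / 0.018 = 1.09555e-04 m/s
Check: Re = rho_f * v_s * d / mu = 1000 * 1.09555e-04 * 4.7e-05 / 0.001 = 0.00515 < 1, so Stokes' law applies.

1.09555e-04 m/s


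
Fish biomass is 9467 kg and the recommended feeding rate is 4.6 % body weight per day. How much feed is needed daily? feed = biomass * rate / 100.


Feeding rate fraction = 4.6% / 100 = 0.046
Daily feed = 9467 kg * 0.046 = 435.482 kg/day

435.482 kg/day


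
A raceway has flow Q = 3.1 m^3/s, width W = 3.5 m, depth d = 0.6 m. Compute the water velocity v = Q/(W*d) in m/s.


Cross-sectional area = W * d = 3.5 * 0.6 = 2.1 m^2
Velocity = Q / A = 3.1 / 2.1 = 1.47619 m/s

1.47619 m/s


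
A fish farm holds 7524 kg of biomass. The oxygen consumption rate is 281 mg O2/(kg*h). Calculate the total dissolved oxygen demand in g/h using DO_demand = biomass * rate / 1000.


Total O2 consumption (mg/h) = 7524 kg * 281 mg/(kg*h) = 2114244 mg/h
Convert to g/h: 2114244 / 1000 = 2114.244 g/h

2114.244 g/h


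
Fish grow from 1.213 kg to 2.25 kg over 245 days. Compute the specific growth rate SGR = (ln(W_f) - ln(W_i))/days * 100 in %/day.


ln(W_f) = ln(2.25) = 0.81093022
ln(W_i) = ln(1.213) = 0.19309663
ln(W_f) - ln(W_i) = 0.81093022 - 0.19309663 = 0.61783359
SGR = 0.61783359 / 245 * 100 = 0.252177 %/day

0.252177 %/day


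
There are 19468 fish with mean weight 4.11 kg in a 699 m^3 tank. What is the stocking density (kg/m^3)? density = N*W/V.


Total biomass = 19468 fish * 4.11 kg = 80013.48 kg
Density = total biomass / volume = 80013.48 / 699 = 114.468 kg/m^3

114.468 kg/m^3


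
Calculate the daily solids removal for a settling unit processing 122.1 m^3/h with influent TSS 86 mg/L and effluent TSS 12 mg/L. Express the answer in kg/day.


Concentration drop: TSS_in - TSS_out = 86 - 12 = 74 mg/L
Hourly solids removed = Q * dTSS = 122.1 m^3/h * 74 mg/L = 9035.4 g/h  (m^3/h * mg/L = g/h)
Daily solids removed = 9035.4 * 24 = 216849.6 g/day
Convert g to kg: 216849.6 / 1000 = 216.8496 kg/day

216.8496 kg/day


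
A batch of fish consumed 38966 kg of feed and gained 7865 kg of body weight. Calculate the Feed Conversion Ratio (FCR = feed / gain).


FCR = feed consumed / weight gained
FCR = 38966 kg / 7865 kg = 4.95435

4.95435


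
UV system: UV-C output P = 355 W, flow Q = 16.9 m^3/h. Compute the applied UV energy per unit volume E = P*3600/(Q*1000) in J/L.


Energy delivered per hour = 355 W * 3600 s = 1278000 J/h
Volume treated per hour = 16.9 m^3/h * 1000 = 16900 L/h
dose = 1278000 / 16900 = 75.6213 J/L

75.6213 J/L


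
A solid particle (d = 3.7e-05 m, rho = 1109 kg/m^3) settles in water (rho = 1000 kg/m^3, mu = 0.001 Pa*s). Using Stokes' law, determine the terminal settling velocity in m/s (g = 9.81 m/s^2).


Density difference: rho_p - rho_f = 1109 - 1000 = 109 kg/m^3
d^2 = (3.7e-05)^2 = 1.369e-09 m^2
Numerator = (rho_p - rho_f) * g * d^2 = 109 * 9.81 * 1.369e-09 = 1.463858e-06
Denominator = 18 * mu = 18 * 0.001 = 0.018
v_s = 1.463858e-06 / 0.018 = 8.13254e-05 m/s
Check: Re = rho_f * v_s * d / mu = 1000 * 8.13254e-05 * 3.7e-05 / 0.001 = 0.00301 < 1, so Stokes' law applies.

8.13254e-05 m/s


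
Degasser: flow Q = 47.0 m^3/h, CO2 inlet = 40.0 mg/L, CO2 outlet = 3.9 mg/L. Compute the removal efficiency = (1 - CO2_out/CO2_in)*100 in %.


CO2_out / CO2_in = 3.9 / 40.0 = 0.0975
Fraction remaining = 0.0975
efficiency = (1 - 0.0975) * 100 = 90.25 %

90.25 %


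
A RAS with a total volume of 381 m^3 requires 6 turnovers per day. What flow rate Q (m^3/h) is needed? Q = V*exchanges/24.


Daily recirculation volume = 381 m^3 * 6 = 2286 m^3/day
Flow rate Q = daily volume / 24 h = 2286 / 24 = 95.25 m^3/h

95.25 m^3/h


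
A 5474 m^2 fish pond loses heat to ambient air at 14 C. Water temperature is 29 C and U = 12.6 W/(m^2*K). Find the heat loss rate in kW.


Temperature difference dT = 29 - 14 = 15 K
Heat loss (W) = U * A * dT = 12.6 * 5474 * 15 = 1034586 W
Convert to kW: 1034586 / 1000 = 1034.586 kW

1034.586 kW


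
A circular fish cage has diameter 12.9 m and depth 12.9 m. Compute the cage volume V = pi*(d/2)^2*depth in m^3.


r = d/2 = 12.9/2 = 6.45 m
Base area = pi*r^2 = pi*6.45^2 = 130.69811 m^2
Volume = 130.69811 * 12.9 = 1686.01 m^3

1686.01 m^3


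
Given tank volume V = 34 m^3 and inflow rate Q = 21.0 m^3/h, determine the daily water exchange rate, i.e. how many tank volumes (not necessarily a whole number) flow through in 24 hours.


Daily flow volume = 21.0 m^3/h * 24 h = 504 m^3/day
Exchanges = daily flow / tank volume = 504 / 34 = 14.8235 exchanges/day

14.8235 exchanges/day


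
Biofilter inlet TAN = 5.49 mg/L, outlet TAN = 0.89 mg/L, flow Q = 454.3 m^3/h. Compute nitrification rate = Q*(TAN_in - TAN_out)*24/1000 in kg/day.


Concentration drop: TAN_in - TAN_out = 5.49 - 0.89 = 4.6 mg/L
Hourly TAN removed = Q * dTAN = 454.3 m^3/h * 4.6 mg/L = 2089.78 g/h  (m^3/h * mg/L = g/h)
Daily TAN removed = 2089.78 * 24 = 50154.72 g/day
Convert to kg/day: 50154.72 / 1000 = 50.15472 kg/day

50.15472 kg/day


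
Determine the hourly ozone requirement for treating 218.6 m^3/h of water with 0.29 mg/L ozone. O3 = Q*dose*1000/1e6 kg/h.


O3 demand (mg/h) = Q * dose * 1000 = 218.6 * 0.29 * 1000 = 63394 mg/h
Convert mg to kg: 63394 / 1e6 = 0.063394 kg/h

0.063394 kg/h


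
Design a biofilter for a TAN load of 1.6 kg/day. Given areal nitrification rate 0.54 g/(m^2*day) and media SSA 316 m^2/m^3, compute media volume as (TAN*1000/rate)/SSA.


A = 1.6*1000 / 0.54 = 2962.963 m^2
V = 2962.963 / 316 = 9.37647

9.37647 m^3


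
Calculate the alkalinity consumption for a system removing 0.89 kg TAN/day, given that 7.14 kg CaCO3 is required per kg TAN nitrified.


Alkalinity factor: 7.14 kg CaCO3 consumed per kg TAN nitrified
alk = 0.89 kg TAN * 7.14 = 6.3546 kg CaCO3/day

6.3546 kg CaCO3/day


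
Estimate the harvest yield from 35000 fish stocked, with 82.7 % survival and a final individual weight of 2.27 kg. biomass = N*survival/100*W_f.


Survivors = 35000 * 82.7/100 = 28945 fish
Harvest biomass = survivors * W_f = 28945 * 2.27 = 65705.15 kg

65705.15 kg


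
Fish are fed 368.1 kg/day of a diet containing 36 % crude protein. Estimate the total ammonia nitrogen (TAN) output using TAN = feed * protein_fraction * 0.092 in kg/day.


Protein in feed = 368.1 * 36/100 = 132.516 kg/day
TAN = protein * 0.092 = 132.516 * 0.092 = 12.191472 kg/day

12.191472 kg/day


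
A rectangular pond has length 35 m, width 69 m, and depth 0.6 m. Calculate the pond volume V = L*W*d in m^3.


Base area = L * W = 35 * 69 = 2415 m^2
Volume = area * depth = 2415 * 0.6 = 1449 m^3

1449 m^3


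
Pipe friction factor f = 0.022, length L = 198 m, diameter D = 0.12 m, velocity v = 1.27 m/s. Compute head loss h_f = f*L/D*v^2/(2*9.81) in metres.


v^2 = 1.27^2 = 1.6129 m^2/s^2
L/D = 198/0.12 = 1650
h_f = f*(L/D)*v^2/(2g) = 0.022 * 1650 * 1.6129 / 19.62 = 2.98411 m

2.98411 m


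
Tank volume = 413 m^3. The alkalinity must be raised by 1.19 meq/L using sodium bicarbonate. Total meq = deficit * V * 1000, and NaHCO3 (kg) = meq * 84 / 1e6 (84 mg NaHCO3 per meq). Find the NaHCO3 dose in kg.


Tank volume in L = 413 m^3 * 1000 = 413000 L
Total meq required = 1.19 meq/L * 413000 L = 491470 meq
NaHCO3 mass = 491470 meq * 84 mg/meq / 1e6 = 41.2835 kg

41.2835 kg


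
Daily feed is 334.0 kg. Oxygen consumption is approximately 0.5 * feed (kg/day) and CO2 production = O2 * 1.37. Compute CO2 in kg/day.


O2 = 334.0 * 0.5 = 167
CO2 = 167 * 1.37 = 228.79

228.79 kg/day


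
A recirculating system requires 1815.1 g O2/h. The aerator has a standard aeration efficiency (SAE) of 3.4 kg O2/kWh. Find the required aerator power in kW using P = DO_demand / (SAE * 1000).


SAE in g O2/kWh = 3.4 * 1000 = 3400 g/kWh
P = DO_demand / SAE_g = 1815.1 / 3400 = 0.533853 kW

0.533853 kW


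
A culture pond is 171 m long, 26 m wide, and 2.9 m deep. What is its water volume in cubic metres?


Base area = L * W = 171 * 26 = 4446 m^2
Volume = area * depth = 4446 * 2.9 = 12893.4 m^3

12893.4 m^3


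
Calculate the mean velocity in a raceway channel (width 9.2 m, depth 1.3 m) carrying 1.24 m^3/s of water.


Cross-sectional area = W * d = 9.2 * 1.3 = 11.96 m^2
Velocity = Q / A = 1.24 / 11.96 = 0.103679 m/s

0.103679 m/s


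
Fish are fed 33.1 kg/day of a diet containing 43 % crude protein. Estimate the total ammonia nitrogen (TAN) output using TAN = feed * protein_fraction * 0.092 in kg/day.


Protein in feed = 33.1 * 43/100 = 14.233 kg/day
TAN = protein * 0.092 = 14.233 * 0.092 = 1.309436 kg/day

1.309436 kg/day


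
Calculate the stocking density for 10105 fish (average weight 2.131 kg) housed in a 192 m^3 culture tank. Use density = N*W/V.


Total biomass = 10105 fish * 2.131 kg = 21533.755 kg
Density = total biomass / volume = 21533.755 / 192 = 112.155 kg/m^3

112.155 kg/m^3


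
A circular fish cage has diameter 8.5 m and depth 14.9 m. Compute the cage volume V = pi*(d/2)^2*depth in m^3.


r = d/2 = 8.5/2 = 4.25 m
Base area = pi*r^2 = pi*4.25^2 = 56.745017 m^2
Volume = 56.745017 * 14.9 = 845.501 m^3

845.501 m^3


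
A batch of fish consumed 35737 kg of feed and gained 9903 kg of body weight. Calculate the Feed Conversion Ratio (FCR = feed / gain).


FCR = feed consumed / weight gained
FCR = 35737 kg / 9903 kg = 3.6087

3.6087


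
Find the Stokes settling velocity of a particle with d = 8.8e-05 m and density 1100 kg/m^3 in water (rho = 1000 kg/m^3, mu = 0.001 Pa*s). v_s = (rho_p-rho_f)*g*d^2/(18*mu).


Density difference: rho_p - rho_f = 1100 - 1000 = 100 kg/m^3
d^2 = (8.8e-05)^2 = 7.744e-09 m^2
Numerator = (rho_p - rho_f) * g * d^2 = 100 * 9.81 * 7.744e-09 = 7.596864e-06
Denominator = 18 * mu = 18 * 0.001 = 0.018
v_s = 7.596864e-06 / 0.018 = 4.22048e-04 m/s
Check: Re = rho_f * v_s * d / mu = 1000 * 4.22048e-04 * 8.8e-05 / 0.001 = 0.0371 < 1, so Stokes' law applies.

4.22048e-04 m/s


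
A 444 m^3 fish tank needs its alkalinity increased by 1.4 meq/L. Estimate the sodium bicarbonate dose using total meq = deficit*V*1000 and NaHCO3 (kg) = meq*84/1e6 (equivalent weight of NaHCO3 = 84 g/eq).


Tank volume in L = 444 m^3 * 1000 = 444000 L
Total meq required = 1.4 meq/L * 444000 L = 621600 meq
NaHCO3 mass = 621600 meq * 84 mg/meq / 1e6 = 52.2144 kg

52.2144 kg


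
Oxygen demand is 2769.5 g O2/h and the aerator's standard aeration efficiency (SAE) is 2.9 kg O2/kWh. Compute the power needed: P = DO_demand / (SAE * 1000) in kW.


SAE in g O2/kWh = 2.9 * 1000 = 2900 g/kWh
P = DO_demand / SAE_g = 2769.5 / 2900 = 0.955 kW

0.955 kW


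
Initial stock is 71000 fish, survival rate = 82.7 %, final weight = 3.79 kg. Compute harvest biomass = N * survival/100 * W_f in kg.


Survivors = 71000 * 82.7/100 = 58717 fish
Harvest biomass = survivors * W_f = 58717 * 3.79 = 222537.43 kg

222537.43 kg


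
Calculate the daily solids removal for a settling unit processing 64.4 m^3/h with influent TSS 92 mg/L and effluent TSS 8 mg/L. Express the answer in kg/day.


Concentration drop: TSS_in - TSS_out = 92 - 8 = 84 mg/L
Hourly solids removed = Q * dTSS = 64.4 m^3/h * 84 mg/L = 5409.6 g/h  (m^3/h * mg/L = g/h)
Daily solids removed = 5409.6 * 24 = 129830.4 g/day
Convert g to kg: 129830.4 / 1000 = 129.8304 kg/day

129.8304 kg/day


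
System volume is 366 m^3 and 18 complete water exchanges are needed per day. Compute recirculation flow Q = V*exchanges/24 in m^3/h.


Daily recirculation volume = 366 m^3 * 18 = 6588 m^3/day
Flow rate Q = daily volume / 24 h = 6588 / 24 = 274.5 m^3/h

274.5 m^3/h


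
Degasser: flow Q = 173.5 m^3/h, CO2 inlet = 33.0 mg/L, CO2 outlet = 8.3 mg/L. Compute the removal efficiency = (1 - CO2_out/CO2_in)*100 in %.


CO2_out / CO2_in = 8.3 / 33.0 = 0.25151515
Fraction remaining = 0.25151515
efficiency = (1 - 0.25151515) * 100 = 74.8485 %

74.8485 %


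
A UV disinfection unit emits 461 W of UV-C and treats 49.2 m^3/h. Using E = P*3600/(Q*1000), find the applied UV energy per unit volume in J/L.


Energy delivered per hour = 461 W * 3600 s = 1659600 J/h
Volume treated per hour = 49.2 m^3/h * 1000 = 49200 L/h
dose = 1659600 / 49200 = 33.7317 J/L

33.7317 J/L


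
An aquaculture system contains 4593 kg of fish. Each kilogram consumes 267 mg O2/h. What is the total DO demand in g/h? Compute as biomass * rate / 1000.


Total O2 consumption (mg/h) = 4593 kg * 267 mg/(kg*h) = 1226331 mg/h
Convert to g/h: 1226331 / 1000 = 1226.331 g/h

1226.331 g/h


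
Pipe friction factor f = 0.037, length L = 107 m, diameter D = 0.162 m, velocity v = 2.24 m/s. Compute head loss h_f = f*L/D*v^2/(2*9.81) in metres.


v^2 = 2.24^2 = 5.0176 m^2/s^2
L/D = 107/0.162 = 660.49383
h_f = f*(L/D)*v^2/(2g) = 0.037 * 660.49383 * 5.0176 / 19.62 = 6.24982 m

6.24982 m


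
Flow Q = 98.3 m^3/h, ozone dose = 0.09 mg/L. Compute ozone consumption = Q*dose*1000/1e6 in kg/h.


O3 demand (mg/h) = Q * dose * 1000 = 98.3 * 0.09 * 1000 = 8847 mg/h
Convert mg to kg: 8847 / 1e6 = 0.008847 kg/h

0.008847 kg/h


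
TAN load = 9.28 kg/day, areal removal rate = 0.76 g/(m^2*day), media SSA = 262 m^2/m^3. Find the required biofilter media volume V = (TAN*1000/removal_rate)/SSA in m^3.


A = 9.28*1000 / 0.76 = 12210.526 m^2
V = 12210.526 / 262 = 46.6051

46.6051 m^3


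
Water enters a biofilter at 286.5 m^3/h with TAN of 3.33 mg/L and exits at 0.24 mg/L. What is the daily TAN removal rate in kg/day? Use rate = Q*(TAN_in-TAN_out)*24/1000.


Concentration drop: TAN_in - TAN_out = 3.33 - 0.24 = 3.09 mg/L
Hourly TAN removed = Q * dTAN = 286.5 m^3/h * 3.09 mg/L = 885.285 g/h  (m^3/h * mg/L = g/h)
Daily TAN removed = 885.285 * 24 = 21246.84 g/day
Convert to kg/day: 21246.84 / 1000 = 21.24684 kg/day

21.24684 kg/day


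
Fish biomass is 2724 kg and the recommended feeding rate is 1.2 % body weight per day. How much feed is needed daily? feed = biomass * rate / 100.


Feeding rate fraction = 1.2% / 100 = 0.012
Daily feed = 2724 kg * 0.012 = 32.688 kg/day

32.688 kg/day


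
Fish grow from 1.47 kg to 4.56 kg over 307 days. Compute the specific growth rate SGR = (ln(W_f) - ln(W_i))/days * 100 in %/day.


ln(W_f) = ln(4.56) = 1.5173226
ln(W_i) = ln(1.47) = 0.3852624
ln(W_f) - ln(W_i) = 1.5173226 - 0.3852624 = 1.1320602
SGR = 1.1320602 / 307 * 100 = 0.368749 %/day

0.368749 %/day


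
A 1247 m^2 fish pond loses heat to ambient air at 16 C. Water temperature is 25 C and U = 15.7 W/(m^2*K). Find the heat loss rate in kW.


Temperature difference dT = 25 - 16 = 9 K
Heat loss (W) = U * A * dT = 15.7 * 1247 * 9 = 176201.1 W
Convert to kW: 176201.1 / 1000 = 176.2011 kW

176.2011 kW


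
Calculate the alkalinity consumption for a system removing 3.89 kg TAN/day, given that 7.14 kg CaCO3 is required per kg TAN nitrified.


Alkalinity factor: 7.14 kg CaCO3 consumed per kg TAN nitrified
alk = 3.89 kg TAN * 7.14 = 27.7746 kg CaCO3/day

27.7746 kg CaCO3/day


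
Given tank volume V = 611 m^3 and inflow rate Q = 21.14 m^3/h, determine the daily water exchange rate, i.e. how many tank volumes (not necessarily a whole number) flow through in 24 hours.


Daily flow volume = 21.14 m^3/h * 24 h = 507.36 m^3/day
Exchanges = daily flow / tank volume = 507.36 / 611 = 0.830376 exchanges/day

0.830376 exchanges/day


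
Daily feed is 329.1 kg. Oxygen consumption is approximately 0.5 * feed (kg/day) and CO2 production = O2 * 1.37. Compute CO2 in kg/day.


O2 = 329.1 * 0.5 = 164.55
CO2 = 164.55 * 1.37 = 225.4335

225.4335 kg/day


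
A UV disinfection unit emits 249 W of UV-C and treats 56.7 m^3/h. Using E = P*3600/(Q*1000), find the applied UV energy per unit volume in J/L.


Energy delivered per hour = 249 W * 3600 s = 896400 J/h
Volume treated per hour = 56.7 m^3/h * 1000 = 56700 L/h
dose = 896400 / 56700 = 15.8095 J/L

15.8095 J/L


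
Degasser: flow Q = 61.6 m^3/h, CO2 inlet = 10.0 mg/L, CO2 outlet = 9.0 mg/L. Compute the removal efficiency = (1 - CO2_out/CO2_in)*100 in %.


CO2_out / CO2_in = 9.0 / 10.0 = 0.9
Fraction remaining = 0.9
efficiency = (1 - 0.9) * 100 = 10 %

10 %


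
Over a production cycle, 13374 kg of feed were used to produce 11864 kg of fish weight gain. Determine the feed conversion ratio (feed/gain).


FCR = feed consumed / weight gained
FCR = 13374 kg / 11864 kg = 1.12728

1.12728


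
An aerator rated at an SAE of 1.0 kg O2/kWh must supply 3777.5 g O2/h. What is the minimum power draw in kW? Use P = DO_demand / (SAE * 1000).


SAE in g O2/kWh = 1.0 * 1000 = 1000 g/kWh
P = DO_demand / SAE_g = 3777.5 / 1000 = 3.7775 kW

3.7775 kW


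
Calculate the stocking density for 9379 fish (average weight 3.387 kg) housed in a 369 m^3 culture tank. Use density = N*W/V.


Total biomass = 9379 fish * 3.387 kg = 31766.673 kg
Density = total biomass / volume = 31766.673 / 369 = 86.0885 kg/m^3

86.0885 kg/m^3


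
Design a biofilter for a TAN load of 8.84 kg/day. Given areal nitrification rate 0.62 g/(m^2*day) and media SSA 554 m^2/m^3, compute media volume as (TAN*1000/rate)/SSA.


A = 8.84*1000 / 0.62 = 14258.065 m^2
V = 14258.065 / 554 = 25.7366

25.7366 m^3


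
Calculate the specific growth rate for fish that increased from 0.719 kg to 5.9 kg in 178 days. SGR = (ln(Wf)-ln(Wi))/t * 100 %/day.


ln(W_f) = ln(5.9) = 1.7749524
ln(W_i) = ln(0.719) = -0.32989392
ln(W_f) - ln(W_i) = 1.7749524 - -0.32989392 = 2.1048463
SGR = 2.1048463 / 178 * 100 = 1.1825 %/day

1.1825 %/day


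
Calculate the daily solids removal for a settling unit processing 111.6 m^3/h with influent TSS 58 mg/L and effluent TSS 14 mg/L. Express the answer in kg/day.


Concentration drop: TSS_in - TSS_out = 58 - 14 = 44 mg/L
Hourly solids removed = Q * dTSS = 111.6 m^3/h * 44 mg/L = 4910.4 g/h  (m^3/h * mg/L = g/h)
Daily solids removed = 4910.4 * 24 = 117849.6 g/day
Convert g to kg: 117849.6 / 1000 = 117.8496 kg/day

117.8496 kg/day


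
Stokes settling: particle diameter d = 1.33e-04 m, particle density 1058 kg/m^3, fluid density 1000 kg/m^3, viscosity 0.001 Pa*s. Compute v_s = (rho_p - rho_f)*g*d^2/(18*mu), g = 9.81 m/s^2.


Density difference: rho_p - rho_f = 1058 - 1000 = 58 kg/m^3
d^2 = (1.33e-04)^2 = 1.7689e-08 m^2
Numerator = (rho_p - rho_f) * g * d^2 = 58 * 9.81 * 1.7689e-08 = 1.0064687e-05
Denominator = 18 * mu = 18 * 0.001 = 0.018
v_s = 1.0064687e-05 / 0.018 = 5.59149e-04 m/s
Check: Re = rho_f * v_s * d / mu = 1000 * 5.59149e-04 * 1.33e-04 / 0.001 = 0.0744 < 1, so Stokes' law applies.

5.59149e-04 m/s


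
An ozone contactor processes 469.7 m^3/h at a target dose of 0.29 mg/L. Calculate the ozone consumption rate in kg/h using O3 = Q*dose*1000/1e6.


O3 demand (mg/h) = Q * dose * 1000 = 469.7 * 0.29 * 1000 = 136213 mg/h
Convert mg to kg: 136213 / 1e6 = 0.136213 kg/h

0.136213 kg/h


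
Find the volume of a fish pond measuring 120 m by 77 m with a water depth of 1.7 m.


Base area = L * W = 120 * 77 = 9240 m^2
Volume = area * depth = 9240 * 1.7 = 15708 m^3

15708 m^3


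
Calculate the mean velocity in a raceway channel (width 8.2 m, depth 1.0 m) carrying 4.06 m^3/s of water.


Cross-sectional area = W * d = 8.2 * 1.0 = 8.2 m^2
Velocity = Q / A = 4.06 / 8.2 = 0.495122 m/s

0.495122 m/s


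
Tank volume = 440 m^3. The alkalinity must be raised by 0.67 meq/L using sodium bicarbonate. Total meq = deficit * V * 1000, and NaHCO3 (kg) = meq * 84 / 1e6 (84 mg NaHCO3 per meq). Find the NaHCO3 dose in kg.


Tank volume in L = 440 m^3 * 1000 = 440000 L
Total meq required = 0.67 meq/L * 440000 L = 294800 meq
NaHCO3 mass = 294800 meq * 84 mg/meq / 1e6 = 24.7632 kg

24.7632 kg


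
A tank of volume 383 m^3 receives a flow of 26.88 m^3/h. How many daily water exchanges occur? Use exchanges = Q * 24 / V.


Daily flow volume = 26.88 m^3/h * 24 h = 645.12 m^3/day
Exchanges = daily flow / tank volume = 645.12 / 383 = 1.68439 exchanges/day

1.68439 exchanges/day


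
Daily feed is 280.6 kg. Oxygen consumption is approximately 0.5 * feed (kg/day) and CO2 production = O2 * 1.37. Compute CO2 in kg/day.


O2 = 280.6 * 0.5 = 140.3
CO2 = 140.3 * 1.37 = 192.211

192.211 kg/day


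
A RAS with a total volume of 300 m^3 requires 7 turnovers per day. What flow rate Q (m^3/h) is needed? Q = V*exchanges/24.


Daily recirculation volume = 300 m^3 * 7 = 2100 m^3/day
Flow rate Q = daily volume / 24 h = 2100 / 24 = 87.5 m^3/h

87.5 m^3/h


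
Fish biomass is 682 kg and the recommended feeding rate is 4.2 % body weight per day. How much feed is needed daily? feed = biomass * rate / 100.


Feeding rate fraction = 4.2% / 100 = 0.042
Daily feed = 682 kg * 0.042 = 28.644 kg/day

28.644 kg/day


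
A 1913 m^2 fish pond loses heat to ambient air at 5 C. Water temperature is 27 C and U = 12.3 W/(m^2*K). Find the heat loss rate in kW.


Temperature difference dT = 27 - 5 = 22 K
Heat loss (W) = U * A * dT = 12.3 * 1913 * 22 = 517657.8 W
Convert to kW: 517657.8 / 1000 = 517.6578 kW

517.6578 kW


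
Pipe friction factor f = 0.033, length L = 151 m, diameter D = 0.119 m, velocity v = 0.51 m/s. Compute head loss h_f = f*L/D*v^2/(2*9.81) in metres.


v^2 = 0.51^2 = 0.2601 m^2/s^2
L/D = 151/0.119 = 1268.9076
h_f = f*(L/D)*v^2/(2g) = 0.033 * 1268.9076 * 0.2601 / 19.62 = 0.555118 m

0.555118 m


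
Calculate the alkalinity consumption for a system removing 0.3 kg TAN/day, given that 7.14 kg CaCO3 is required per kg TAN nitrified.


Alkalinity factor: 7.14 kg CaCO3 consumed per kg TAN nitrified
alk = 0.3 kg TAN * 7.14 = 2.142 kg CaCO3/day

2.142 kg CaCO3/day


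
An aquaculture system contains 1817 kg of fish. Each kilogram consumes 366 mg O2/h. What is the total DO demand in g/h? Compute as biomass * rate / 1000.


Total O2 consumption (mg/h) = 1817 kg * 366 mg/(kg*h) = 665022 mg/h
Convert to g/h: 665022 / 1000 = 665.022 g/h

665.022 g/h


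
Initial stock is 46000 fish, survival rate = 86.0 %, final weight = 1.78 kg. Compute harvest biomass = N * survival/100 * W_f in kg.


Survivors = 46000 * 86.0/100 = 39560 fish
Harvest biomass = survivors * W_f = 39560 * 1.78 = 70416.8 kg

70416.8 kg


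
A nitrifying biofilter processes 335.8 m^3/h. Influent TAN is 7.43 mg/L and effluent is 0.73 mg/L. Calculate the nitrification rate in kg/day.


Concentration drop: TAN_in - TAN_out = 7.43 - 0.73 = 6.7 mg/L
Hourly TAN removed = Q * dTAN = 335.8 m^3/h * 6.7 mg/L = 2249.86 g/h  (m^3/h * mg/L = g/h)
Daily TAN removed = 2249.86 * 24 = 53996.64 g/day
Convert to kg/day: 53996.64 / 1000 = 53.99664 kg/day

53.99664 kg/day


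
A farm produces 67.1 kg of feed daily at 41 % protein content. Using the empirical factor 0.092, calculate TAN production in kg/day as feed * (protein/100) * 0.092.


Protein in feed = 67.1 * 41/100 = 27.511 kg/day
TAN = protein * 0.092 = 27.511 * 0.092 = 2.531012 kg/day

2.531012 kg/day


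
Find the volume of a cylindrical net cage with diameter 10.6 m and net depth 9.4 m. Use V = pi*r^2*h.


r = d/2 = 10.6/2 = 5.3 m
Base area = pi*r^2 = pi*5.3^2 = 88.247338 m^2
Volume = 88.247338 * 9.4 = 829.525 m^3

829.525 m^3


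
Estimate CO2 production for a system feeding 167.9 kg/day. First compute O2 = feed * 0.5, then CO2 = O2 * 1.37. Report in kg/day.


O2 = 167.9 * 0.5 = 83.95
CO2 = 83.95 * 1.37 = 115.0115

115.0115 kg/day


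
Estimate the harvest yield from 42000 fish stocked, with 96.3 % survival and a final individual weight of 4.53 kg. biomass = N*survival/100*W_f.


Survivors = 42000 * 96.3/100 = 40446 fish
Harvest biomass = survivors * W_f = 40446 * 4.53 = 183220.38 kg

183220.38 kg


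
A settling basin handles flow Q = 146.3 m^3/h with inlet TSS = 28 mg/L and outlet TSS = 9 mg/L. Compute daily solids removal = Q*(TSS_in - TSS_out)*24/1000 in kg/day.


Concentration drop: TSS_in - TSS_out = 28 - 9 = 19 mg/L
Hourly solids removed = Q * dTSS = 146.3 m^3/h * 19 mg/L = 2779.7 g/h  (m^3/h * mg/L = g/h)
Daily solids removed = 2779.7 * 24 = 66712.8 g/day
Convert g to kg: 66712.8 / 1000 = 66.7128 kg/day

66.7128 kg/day


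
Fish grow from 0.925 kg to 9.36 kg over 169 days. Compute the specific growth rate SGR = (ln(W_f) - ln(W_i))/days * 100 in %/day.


ln(W_f) = ln(9.36) = 2.2364453
ln(W_i) = ln(0.925) = -0.077961541
ln(W_f) - ln(W_i) = 2.2364453 - -0.077961541 = 2.3144068
SGR = 2.3144068 / 169 * 100 = 1.36947 %/day

1.36947 %/day


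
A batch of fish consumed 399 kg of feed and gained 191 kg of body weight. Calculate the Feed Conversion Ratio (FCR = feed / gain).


FCR = feed consumed / weight gained
FCR = 399 kg / 191 kg = 2.08901

2.08901


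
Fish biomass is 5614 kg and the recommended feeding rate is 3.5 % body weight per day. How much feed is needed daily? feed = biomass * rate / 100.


Feeding rate fraction = 3.5% / 100 = 0.035
Daily feed = 5614 kg * 0.035 = 196.49 kg/day

196.49 kg/day


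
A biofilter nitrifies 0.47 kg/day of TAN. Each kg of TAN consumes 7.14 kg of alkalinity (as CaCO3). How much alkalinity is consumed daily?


Alkalinity factor: 7.14 kg CaCO3 consumed per kg TAN nitrified
alk = 0.47 kg TAN * 7.14 = 3.3558 kg CaCO3/day

3.3558 kg CaCO3/day


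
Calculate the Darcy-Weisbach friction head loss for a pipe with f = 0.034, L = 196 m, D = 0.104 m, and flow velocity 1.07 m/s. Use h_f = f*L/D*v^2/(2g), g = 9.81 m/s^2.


v^2 = 1.07^2 = 1.1449 m^2/s^2
L/D = 196/0.104 = 1884.6154
h_f = f*(L/D)*v^2/(2g) = 0.034 * 1884.6154 * 1.1449 / 19.62 = 3.73913 m

3.73913 m


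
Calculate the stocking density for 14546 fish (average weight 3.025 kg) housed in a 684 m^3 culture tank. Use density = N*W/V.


Total biomass = 14546 fish * 3.025 kg = 44001.65 kg
Density = total biomass / volume = 44001.65 / 684 = 64.3299 kg/m^3

64.3299 kg/m^3


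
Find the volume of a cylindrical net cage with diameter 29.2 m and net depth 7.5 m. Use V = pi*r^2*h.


r = d/2 = 29.2/2 = 14.6 m
Base area = pi*r^2 = pi*14.6^2 = 669.66189 m^2
Volume = 669.66189 * 7.5 = 5022.46 m^3

5022.46 m^3


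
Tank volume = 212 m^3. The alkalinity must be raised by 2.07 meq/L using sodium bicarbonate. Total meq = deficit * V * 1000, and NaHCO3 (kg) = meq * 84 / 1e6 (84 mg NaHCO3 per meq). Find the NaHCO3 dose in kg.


Tank volume in L = 212 m^3 * 1000 = 212000 L
Total meq required = 2.07 meq/L * 212000 L = 438840 meq
NaHCO3 mass = 438840 meq * 84 mg/meq / 1e6 = 36.8626 kg

36.8626 kg


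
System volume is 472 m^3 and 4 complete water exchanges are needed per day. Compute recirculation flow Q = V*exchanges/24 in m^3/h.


Daily recirculation volume = 472 m^3 * 4 = 1888 m^3/day
Flow rate Q = daily volume / 24 h = 1888 / 24 = 78.6667 m^3/h

78.6667 m^3/h


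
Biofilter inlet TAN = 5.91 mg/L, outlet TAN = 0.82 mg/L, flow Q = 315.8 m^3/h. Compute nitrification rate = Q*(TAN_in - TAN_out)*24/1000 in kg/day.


Concentration drop: TAN_in - TAN_out = 5.91 - 0.82 = 5.09 mg/L
Hourly TAN removed = Q * dTAN = 315.8 m^3/h * 5.09 mg/L = 1607.422 g/h  (m^3/h * mg/L = g/h)
Daily TAN removed = 1607.422 * 24 = 38578.128 g/day
Convert to kg/day: 38578.128 / 1000 = 38.578128 kg/day

38.578128 kg/day


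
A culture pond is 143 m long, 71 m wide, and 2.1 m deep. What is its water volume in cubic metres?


Base area = L * W = 143 * 71 = 10153 m^2
Volume = area * depth = 10153 * 2.1 = 21321.3 m^3

21321.3 m^3


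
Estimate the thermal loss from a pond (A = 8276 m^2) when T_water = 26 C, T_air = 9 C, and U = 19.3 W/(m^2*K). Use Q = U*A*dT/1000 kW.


Temperature difference dT = 26 - 9 = 17 K
Heat loss (W) = U * A * dT = 19.3 * 8276 * 17 = 2715355.6 W
Convert to kW: 2715355.6 / 1000 = 2715.3556 kW

2715.3556 kW


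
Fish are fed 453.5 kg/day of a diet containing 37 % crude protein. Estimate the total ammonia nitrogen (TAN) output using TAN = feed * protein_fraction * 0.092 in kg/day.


Protein in feed = 453.5 * 37/100 = 167.795 kg/day
TAN = protein * 0.092 = 167.795 * 0.092 = 15.43714 kg/day

15.43714 kg/day


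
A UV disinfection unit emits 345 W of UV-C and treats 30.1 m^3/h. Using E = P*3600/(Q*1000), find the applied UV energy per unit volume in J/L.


Energy delivered per hour = 345 W * 3600 s = 1242000 J/h
Volume treated per hour = 30.1 m^3/h * 1000 = 30100 L/h
dose = 1242000 / 30100 = 41.2625 J/L

41.2625 J/L


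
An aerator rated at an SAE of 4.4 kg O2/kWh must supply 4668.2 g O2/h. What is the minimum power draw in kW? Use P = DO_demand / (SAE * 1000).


SAE in g O2/kWh = 4.4 * 1000 = 4400 g/kWh
P = DO_demand / SAE_g = 4668.2 / 4400 = 1.06095 kW

1.06095 kW


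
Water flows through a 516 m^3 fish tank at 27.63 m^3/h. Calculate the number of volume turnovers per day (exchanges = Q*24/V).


Daily flow volume = 27.63 m^3/h * 24 h = 663.12 m^3/day
Exchanges = daily flow / tank volume = 663.12 / 516 = 1.28512 exchanges/day

1.28512 exchanges/day


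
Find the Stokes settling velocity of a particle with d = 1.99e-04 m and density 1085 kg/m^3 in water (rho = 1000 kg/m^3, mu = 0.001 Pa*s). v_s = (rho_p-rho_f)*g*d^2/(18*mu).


Density difference: rho_p - rho_f = 1085 - 1000 = 85 kg/m^3
d^2 = (1.99e-04)^2 = 3.9601e-08 m^2
Numerator = (rho_p - rho_f) * g * d^2 = 85 * 9.81 * 3.9601e-08 = 3.3021294e-05
Denominator = 18 * mu = 18 * 0.001 = 0.018
v_s = 3.3021294e-05 / 0.018 = 0.00183452 m/s
Check: Re = rho_f * v_s * d / mu = 1000 * 0.00183452 * 1.99e-04 / 0.001 = 0.365 < 1, so Stokes' law applies.

0.00183452 m/s
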